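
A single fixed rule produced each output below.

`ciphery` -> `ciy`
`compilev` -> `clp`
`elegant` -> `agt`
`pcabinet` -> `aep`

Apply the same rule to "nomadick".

The pattern: sort the characters into alphabetical order, then keep one character in every 3, starting at position 1 (positions 1st, 4th, 7th, ...).
Starting from "nomadick": after the first operation, "acdikmno"; after the second, "ain".

ain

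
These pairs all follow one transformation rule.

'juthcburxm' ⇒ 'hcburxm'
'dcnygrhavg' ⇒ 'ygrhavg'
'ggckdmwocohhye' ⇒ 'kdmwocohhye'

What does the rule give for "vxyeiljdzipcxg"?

Rule — delete the first 3 characters.
Doing the same to "vxyeiljdzipcxg": "eiljdzipcxg".

eiljdzipcxg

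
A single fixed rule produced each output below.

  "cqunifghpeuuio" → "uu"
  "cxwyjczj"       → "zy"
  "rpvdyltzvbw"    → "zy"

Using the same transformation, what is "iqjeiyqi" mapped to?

The rule is to sort the characters into reverse alphabetical order, then keep only the first 2 characters.
So "iqjeiyqi" becomes "yq".
(Check on "rpvdyltzvbw": → "zywvvtrpldb" → "zy" ✓)

yq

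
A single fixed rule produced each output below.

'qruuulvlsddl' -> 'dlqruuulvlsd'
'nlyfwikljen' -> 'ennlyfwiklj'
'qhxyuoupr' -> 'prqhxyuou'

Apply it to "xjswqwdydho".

hoxjswqwdyd

Looking at the pairs, the operation is to move the last 2 characters to the front (rotate right by 2).
On "xjswqwdydho" that produces "hoxjswqwdyd".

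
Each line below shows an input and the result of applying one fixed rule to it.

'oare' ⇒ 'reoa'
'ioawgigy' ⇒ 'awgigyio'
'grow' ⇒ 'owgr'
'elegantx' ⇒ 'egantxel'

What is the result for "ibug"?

The rule is to move the first 2 characters to the end (rotate left by 2).
Applying that to "ibug" gives "ugib".

ugib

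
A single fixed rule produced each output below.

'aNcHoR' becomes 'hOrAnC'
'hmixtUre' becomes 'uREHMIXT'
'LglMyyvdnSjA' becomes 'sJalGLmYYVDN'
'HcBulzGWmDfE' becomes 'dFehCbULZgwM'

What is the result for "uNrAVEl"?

The pattern: flip the case of every letter, then move the last 3 characters to the front (rotate right by 3).
Doing the same to "uNrAVEl": "veLUnRa".

veLUnRa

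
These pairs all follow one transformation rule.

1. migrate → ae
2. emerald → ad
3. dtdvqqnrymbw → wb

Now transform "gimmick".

Each output is the input with this applied: swap each adjacent pair of characters (1↔2, 3↔4, ...), then keep only the last 2 characters.
Starting from "gimmick": after the first operation, "igmmcik"; after the second, "ik".

ik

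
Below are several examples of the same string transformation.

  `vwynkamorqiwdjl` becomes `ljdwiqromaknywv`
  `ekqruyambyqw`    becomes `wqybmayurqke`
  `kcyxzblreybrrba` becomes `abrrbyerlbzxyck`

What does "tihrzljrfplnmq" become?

qmnlpfrjlzrhit

Each output is the input with this applied: reverse the string.
"tihrzljrfplnmq" → "qmnlpfrjlzrhit".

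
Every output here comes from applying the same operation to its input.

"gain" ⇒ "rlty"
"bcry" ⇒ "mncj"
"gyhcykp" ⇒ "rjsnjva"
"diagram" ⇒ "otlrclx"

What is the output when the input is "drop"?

What's happening: shift every letter 11 places forward in the alphabet (wrapping around).
"drop" → "ocza".

ocza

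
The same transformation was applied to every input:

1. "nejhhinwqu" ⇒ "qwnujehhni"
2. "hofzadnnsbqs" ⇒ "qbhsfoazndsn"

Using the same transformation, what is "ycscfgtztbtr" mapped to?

tbyrscfctgtz

The rule is to move the last 3 characters to the front (rotate right by 3), then swap each adjacent pair of characters (1↔2, 3↔4, ...).
On "ycscfgtztbtr": the first step gives "btrycscfgtzt", and the second then gives "tbyrscfctgtz".
(Check on "nejhhinwqu": → "wqunejhhin" → "qwnujehhni" ✓)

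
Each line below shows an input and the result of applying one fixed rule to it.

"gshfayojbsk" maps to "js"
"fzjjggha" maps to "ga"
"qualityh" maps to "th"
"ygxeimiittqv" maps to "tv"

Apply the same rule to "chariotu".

Looking at the pairs, the operation is to keep every other character starting from the second (positions 2nd, 4th, 6th, ...), then keep only the last 2 characters.
On "chariotu": the first step gives "hrou", and the second then gives "ou".

ou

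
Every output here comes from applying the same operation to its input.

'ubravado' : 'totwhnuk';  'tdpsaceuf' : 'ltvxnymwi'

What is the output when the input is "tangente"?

zxgmxmtg

Each output is the input with this applied: move the first 3 characters to the end (rotate left by 3), then shift every letter 7 places backward in the alphabet (wrapping around).
For "tangente" the result is "zxgmxmtg".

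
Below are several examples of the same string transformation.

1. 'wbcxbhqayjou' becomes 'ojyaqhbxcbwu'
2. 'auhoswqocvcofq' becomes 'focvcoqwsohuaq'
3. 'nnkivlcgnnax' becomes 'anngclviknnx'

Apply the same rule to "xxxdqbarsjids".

dijsrabqdxxxs

The rule is to reverse the string, then move the first character to the end.
"xxxdqbarsjids" → "sdijsrabqdxxx" → "dijsrabqdxxxs".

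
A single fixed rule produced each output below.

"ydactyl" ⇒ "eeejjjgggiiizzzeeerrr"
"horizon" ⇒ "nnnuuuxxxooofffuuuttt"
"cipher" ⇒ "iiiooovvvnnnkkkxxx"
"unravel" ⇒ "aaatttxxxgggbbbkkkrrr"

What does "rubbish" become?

What's happening: shift every letter 6 places forward in the alphabet (wrapping around), then repeat every character 3 times.
On "rubbish": the first step gives "xahhoyn", and the second then gives "xxxaaahhhhhhoooyyynnn".
(Check on "ydactyl": → "ejgizer" → "eeejjjgggiiizzzeeerrr" ✓)

xxxaaahhhhhhoooyyynnn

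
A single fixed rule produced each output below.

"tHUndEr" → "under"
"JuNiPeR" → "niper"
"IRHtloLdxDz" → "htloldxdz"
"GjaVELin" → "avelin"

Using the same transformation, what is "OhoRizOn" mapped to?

orizon

Looking at the pairs, the operation is to delete the first 2 characters, then convert every letter to lowercase.
Working it through for "OhoRizOn": intermediate "oRizOn", final "orizon".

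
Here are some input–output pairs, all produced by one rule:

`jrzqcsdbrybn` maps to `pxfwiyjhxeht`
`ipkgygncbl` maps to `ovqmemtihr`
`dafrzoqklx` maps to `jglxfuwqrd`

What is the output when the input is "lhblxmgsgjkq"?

rnhrdsmympqw

Looking at the pairs, the operation is to shift every letter 6 places forward in the alphabet (wrapping around).
So "lhblxmgsgjkq" becomes "rnhrdsmympqw".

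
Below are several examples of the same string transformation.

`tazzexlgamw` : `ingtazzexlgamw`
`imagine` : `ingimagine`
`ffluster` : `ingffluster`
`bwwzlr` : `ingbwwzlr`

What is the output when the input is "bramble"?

ingbramble

The transformation: prepend "ing".
For "bramble" the result is "ingbramble".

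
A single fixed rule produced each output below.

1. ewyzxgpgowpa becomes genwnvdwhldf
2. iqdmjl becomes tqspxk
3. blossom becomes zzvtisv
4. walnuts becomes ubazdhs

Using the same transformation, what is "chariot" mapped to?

ypvajoh

What's happening: shift every letter 7 places forward in the alphabet (wrapping around), then move the first 3 characters to the end (rotate left by 3).
Doing the same to "chariot": "ypvajoh".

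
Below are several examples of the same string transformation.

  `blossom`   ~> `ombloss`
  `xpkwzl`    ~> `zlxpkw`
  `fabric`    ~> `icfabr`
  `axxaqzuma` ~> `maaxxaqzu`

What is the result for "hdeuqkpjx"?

jxhdeuqkp

In each case the input is transformed by: move the last 2 characters to the front (rotate right by 2).
Doing the same to "hdeuqkpjx": "jxhdeuqkp".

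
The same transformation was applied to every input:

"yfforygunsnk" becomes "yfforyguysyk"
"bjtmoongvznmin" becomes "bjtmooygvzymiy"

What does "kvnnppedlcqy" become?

kvyyppedlcqy

Rule — replace every "n" with "y".
So "kvnnppedlcqy" becomes "kvyyppedlcqy".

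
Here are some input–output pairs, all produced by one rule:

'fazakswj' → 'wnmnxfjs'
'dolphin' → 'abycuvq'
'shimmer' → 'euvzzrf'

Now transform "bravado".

beninqo

Rule — shift every letter 13 places forward in the alphabet (wrapping around) — i.e. ROT13, then swap the first and last characters.
Working it through for "bravado": intermediate "oeninqb", final "beninqo".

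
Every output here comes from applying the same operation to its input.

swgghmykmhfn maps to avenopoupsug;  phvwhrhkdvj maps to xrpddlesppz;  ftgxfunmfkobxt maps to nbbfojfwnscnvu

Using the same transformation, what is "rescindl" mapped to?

ztmlavkq

The transformation: shift every letter 8 places forward in the alphabet (wrapping around), then take characters alternately from the front and the back (1st, last, 2nd, 2nd-last, ...).
So "rescindl" becomes "ztmlavkq".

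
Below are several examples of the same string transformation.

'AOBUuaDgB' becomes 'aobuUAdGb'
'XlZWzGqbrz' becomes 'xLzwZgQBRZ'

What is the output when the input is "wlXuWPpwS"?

Looking at the pairs, the operation is to flip the case of every letter.
Applying that to "wlXuWPpwS" gives "WLxUwpPWs".

WLxUwpPWs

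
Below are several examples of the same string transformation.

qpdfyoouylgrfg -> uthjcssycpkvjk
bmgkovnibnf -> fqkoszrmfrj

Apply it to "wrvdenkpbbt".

avzhirotffx

In each case the input is transformed by: shift every letter 4 places forward in the alphabet (wrapping around).
Doing the same to "wrvdenkpbbt": "avzhirotffx".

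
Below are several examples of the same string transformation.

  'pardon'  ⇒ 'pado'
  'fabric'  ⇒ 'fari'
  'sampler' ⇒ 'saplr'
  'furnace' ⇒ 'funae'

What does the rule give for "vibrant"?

The rule is to double every character, then keep one character in every 3, starting at position 1 (positions 1st, 4th, 7th, ...).
"vibrant" → "vviibbrraanntt" → "virat".

virat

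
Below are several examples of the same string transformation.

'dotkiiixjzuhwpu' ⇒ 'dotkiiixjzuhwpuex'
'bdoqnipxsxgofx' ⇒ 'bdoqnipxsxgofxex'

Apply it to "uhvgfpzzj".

The transformation: append "ex".
For "uhvgfpzzj" the result is "uhvgfpzzjex".

uhvgfpzzjex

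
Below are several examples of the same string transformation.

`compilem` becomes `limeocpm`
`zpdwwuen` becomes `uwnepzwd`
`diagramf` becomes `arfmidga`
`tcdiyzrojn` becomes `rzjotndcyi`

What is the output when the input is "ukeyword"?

Rule — swap the front and back halves of the string, then swap each adjacent pair of characters (1↔2, 3↔4, ...).
Applying both steps to "ukeyword": "wordukey", then "owdrkuye".
(Check on "compilem": → "ilemcomp" → "limeocpm" ✓)

owdrkuye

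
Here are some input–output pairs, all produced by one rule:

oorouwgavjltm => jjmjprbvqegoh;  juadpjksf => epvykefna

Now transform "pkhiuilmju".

kfcdpdghep

The pattern: shift every letter 5 places backward in the alphabet (wrapping around).
Doing the same to "pkhiuilmju": "kfcdpdghep".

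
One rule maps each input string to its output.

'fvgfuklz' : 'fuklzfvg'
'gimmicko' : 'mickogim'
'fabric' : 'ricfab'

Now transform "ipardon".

rdonipa

Each output is the input with this applied: move the first 3 characters to the end (rotate left by 3).
On "ipardon" that produces "rdonipa".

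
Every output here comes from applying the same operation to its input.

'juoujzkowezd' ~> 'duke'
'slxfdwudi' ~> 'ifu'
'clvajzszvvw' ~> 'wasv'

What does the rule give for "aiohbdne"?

ehn

Looking at the pairs, the operation is to swap the first and last characters, then keep one character in every 3, starting at position 1 (positions 1st, 4th, 7th, ...).
On "aiohbdne": the first step gives "eiohbdna", and the second then gives "ehn".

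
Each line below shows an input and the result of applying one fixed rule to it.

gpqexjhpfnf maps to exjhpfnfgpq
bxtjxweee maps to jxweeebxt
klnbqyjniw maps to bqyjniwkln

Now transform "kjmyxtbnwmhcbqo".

The transformation: move the first 3 characters to the end (rotate left by 3).
For "kjmyxtbnwmhcbqo" the result is "yxtbnwmhcbqokjm".

yxtbnwmhcbqokjm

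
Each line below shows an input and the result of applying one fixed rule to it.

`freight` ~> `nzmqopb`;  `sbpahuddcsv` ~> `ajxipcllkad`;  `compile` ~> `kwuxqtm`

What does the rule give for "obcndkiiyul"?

wjkvlsqqgct

Looking at the pairs, the operation is to shift every letter 8 places forward in the alphabet (wrapping around).
Applying that to "obcndkiiyul" gives "wjkvlsqqgct".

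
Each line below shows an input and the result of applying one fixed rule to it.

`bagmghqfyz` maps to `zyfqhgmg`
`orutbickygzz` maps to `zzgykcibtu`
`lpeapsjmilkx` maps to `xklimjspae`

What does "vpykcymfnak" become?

The rule is to delete the first 2 characters, then reverse the string.
On "vpykcymfnak": the first step gives "ykcymfnak", and the second then gives "kanfmycky".

kanfmycky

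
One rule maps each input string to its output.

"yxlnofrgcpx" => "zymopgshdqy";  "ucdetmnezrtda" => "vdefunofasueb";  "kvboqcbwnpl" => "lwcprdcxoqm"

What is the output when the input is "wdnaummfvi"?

xeobvnngwj

In each case the input is transformed by: shift every letter 1 place forward in the alphabet (wrapping around).
"wdnaummfvi" → "xeobvnngwj".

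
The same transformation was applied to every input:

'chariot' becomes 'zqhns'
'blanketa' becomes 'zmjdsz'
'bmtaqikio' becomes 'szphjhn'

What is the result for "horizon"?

qhynm

The transformation: delete the first 2 characters, then shift every letter 1 place backward in the alphabet (wrapping around).
On "horizon": the first step gives "rizon", and the second then gives "qhynm".
(Check on "bmtaqikio": → "taqikio" → "szphjhn" ✓)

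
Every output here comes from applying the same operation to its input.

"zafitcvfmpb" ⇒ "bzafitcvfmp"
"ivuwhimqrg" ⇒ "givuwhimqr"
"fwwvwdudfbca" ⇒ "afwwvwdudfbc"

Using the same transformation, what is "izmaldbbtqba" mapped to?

aizmaldbbtqb

Looking at the pairs, the operation is to move the last character to the front.
Doing the same to "izmaldbbtqba": "aizmaldbbtqb".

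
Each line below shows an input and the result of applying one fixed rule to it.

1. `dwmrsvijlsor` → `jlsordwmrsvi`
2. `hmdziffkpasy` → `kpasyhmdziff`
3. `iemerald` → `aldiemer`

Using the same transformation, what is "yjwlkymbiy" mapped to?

Each output is the input with this applied: move the first character to the end, then swap the front and back halves of the string.
Applying that to "yjwlkymbiy" gives "mbiyyjwlky".

mbiyyjwlky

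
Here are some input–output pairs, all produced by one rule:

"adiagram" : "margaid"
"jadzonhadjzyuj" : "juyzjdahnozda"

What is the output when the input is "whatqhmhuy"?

What's happening: reverse the string, then delete the last character.
On "whatqhmhuy": the first step gives "yuhmhqtahw", and the second then gives "yuhmhqtah".

yuhmhqtah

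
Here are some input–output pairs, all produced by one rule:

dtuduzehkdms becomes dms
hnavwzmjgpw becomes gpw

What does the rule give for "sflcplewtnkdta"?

In each case the input is transformed by: keep only the last 3 characters.
So "sflcplewtnkdta" becomes "dta".

dta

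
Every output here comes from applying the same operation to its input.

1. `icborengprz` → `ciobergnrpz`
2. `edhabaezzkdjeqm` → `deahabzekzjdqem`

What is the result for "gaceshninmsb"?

In each case the input is transformed by: swap each adjacent pair of characters (1↔2, 3↔4, ...).
For "gaceshninmsb" the result is "agechsinmnbs".

agechsinmnbs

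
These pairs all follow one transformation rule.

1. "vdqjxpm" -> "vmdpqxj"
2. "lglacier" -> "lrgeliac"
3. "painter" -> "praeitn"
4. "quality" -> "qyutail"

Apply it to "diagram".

In each case the input is transformed by: take characters alternately from the front and the back (1st, last, 2nd, 2nd-last, ...).
Doing the same to "diagram": "dmiaarg".

dmiaarg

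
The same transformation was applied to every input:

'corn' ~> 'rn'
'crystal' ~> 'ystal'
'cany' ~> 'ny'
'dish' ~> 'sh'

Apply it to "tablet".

blet

The rule is to delete the first 2 characters.
For "tablet" the result is "blet".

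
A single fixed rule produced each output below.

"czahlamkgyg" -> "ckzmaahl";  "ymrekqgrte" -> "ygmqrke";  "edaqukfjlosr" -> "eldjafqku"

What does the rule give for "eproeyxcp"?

Looking at the pairs, the operation is to delete the last 3 characters, then take characters alternately from the front and the back (1st, last, 2nd, 2nd-last, ...).
Applying both steps to "eproeyxcp": "eproey", then "eypero".

eypero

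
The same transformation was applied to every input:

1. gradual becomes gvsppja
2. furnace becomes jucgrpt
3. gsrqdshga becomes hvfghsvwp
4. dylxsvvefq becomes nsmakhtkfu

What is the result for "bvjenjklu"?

The pattern: shift every letter 11 places backward in the alphabet (wrapping around), then swap each adjacent pair of characters (1↔2, 3↔4, ...).
"bvjenjklu" → "qkytcyzaj" → "kqtyycazj".
(Check on "gradual": → "vgpsjpa" → "gvsppja" ✓)

kqtyycazj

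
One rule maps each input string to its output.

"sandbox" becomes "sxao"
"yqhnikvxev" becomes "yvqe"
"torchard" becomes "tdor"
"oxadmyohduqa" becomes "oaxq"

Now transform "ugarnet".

Rule — take characters alternately from the front and the back (1st, last, 2nd, 2nd-last, ...), then keep only the first 4 characters.
Applying both steps to "ugarnet": "utgeanr", then "utge".

utge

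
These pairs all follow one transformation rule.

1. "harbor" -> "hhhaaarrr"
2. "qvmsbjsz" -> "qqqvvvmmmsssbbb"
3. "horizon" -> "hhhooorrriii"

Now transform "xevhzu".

xxxeeevvv

Each output is the input with this applied: delete the last 3 characters, then repeat every character 3 times.
So "xevhzu" becomes "xxxeeevvv".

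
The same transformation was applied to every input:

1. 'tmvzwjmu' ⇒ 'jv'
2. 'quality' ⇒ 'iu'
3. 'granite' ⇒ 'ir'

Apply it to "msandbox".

The pattern: reverse the string, then keep one character in every 3, starting at position 3 (positions 3rd, 6th, 9th, ...).
Starting from "msandbox": after the first operation, "xobdnasm"; after the second, "ba".
(Check on "tmvzwjmu": → "umjwzvmt" → "jv" ✓)

ba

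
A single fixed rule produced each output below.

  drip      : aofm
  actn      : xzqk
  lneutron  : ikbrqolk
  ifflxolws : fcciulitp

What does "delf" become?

abic

The transformation: shift every letter 3 places backward in the alphabet (wrapping around).
So "delf" becomes "abic".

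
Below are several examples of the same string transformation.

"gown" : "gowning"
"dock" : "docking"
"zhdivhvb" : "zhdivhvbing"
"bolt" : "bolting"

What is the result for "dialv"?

Looking at the pairs, the operation is to append "ing".
Applying that to "dialv" gives "dialving".

dialving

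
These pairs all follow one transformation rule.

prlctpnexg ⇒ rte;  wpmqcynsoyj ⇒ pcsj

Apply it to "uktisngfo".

Looking at the pairs, the operation is to keep one character in every 3, starting at position 2 (positions 2nd, 5th, 8th, ...).
Applying that to "uktisngfo" gives "ksf".

ksf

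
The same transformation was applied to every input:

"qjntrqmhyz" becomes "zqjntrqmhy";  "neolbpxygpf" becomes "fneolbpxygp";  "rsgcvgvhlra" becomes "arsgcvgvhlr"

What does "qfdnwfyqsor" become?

rqfdnwfyqso

The pattern: move the last character to the front.
Doing the same to "qfdnwfyqsor": "rqfdnwfyqso".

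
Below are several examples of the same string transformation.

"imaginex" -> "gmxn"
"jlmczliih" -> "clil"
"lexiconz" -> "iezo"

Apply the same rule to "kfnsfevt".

sfte

What's happening: keep every other character starting from the second (positions 2nd, 4th, 6th, ...), then swap each adjacent pair of characters (1↔2, 3↔4, ...).
"kfnsfevt" → "fset" → "sfte".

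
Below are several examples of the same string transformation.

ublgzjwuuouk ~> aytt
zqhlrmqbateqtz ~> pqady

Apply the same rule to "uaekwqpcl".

Looking at the pairs, the operation is to keep one character in every 3, starting at position 2 (positions 2nd, 5th, 8th, ...), then shift every letter 1 place backward in the alphabet (wrapping around).
For "uaekwqpcl", step one produces "awc"; step two turns that into "zvb".

zvb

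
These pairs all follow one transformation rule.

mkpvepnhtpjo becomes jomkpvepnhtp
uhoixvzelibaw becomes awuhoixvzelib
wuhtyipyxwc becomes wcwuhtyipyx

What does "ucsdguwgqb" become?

qbucsdguwg

What's happening: move the last 2 characters to the front (rotate right by 2).
"ucsdguwgqb" → "qbucsdguwg".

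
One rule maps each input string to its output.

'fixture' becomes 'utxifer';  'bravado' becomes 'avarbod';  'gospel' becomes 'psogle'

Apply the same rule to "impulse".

Rule — move the last 2 characters to the front (rotate right by 2), then reverse the string.
Working it through for "impulse": intermediate "seimpul", final "lupmies".

lupmies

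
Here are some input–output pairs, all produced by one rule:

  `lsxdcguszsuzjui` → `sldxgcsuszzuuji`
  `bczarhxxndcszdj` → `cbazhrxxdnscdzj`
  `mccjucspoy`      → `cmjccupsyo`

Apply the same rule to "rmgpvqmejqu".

mrpgqvemqju

In each case the input is transformed by: swap each adjacent pair of characters (1↔2, 3↔4, ...).
So "rmgpvqmejqu" becomes "mrpgqvemqju".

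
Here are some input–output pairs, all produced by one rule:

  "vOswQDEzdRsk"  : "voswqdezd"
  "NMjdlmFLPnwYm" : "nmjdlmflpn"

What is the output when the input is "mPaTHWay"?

mpath

The transformation: delete the last 3 characters, then convert every letter to lowercase.
Working it through for "mPaTHWay": intermediate "mPaTH", final "mpath".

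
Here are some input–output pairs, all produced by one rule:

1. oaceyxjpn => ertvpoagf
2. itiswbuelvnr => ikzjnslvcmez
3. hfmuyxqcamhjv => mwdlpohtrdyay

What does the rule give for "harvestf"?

The transformation: swap the first and last characters, then shift every letter 9 places backward in the alphabet (wrapping around).
On "harvestf": the first step gives "farvesth", and the second then gives "wrimvjky".

wrimvjky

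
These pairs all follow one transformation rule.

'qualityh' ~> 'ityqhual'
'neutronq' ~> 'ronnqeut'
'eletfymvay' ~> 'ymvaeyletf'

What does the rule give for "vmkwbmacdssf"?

acdssvfmkwbm

The pattern: swap the first and last characters, then swap the front and back halves of the string.
"vmkwbmacdssf" → "fmkwbmacdssv" → "acdssvfmkwbm".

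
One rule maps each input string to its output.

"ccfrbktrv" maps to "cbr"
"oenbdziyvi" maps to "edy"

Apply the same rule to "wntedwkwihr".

ndwr

The transformation: keep one character in every 3, starting at position 2 (positions 2nd, 5th, 8th, ...).
"wntedwkwihr" → "ndwr".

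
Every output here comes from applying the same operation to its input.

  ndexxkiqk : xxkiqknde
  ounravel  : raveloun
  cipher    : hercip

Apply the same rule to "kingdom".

In each case the input is transformed by: move the first 3 characters to the end (rotate left by 3).
Doing the same to "kingdom": "gdomkin".

gdomkin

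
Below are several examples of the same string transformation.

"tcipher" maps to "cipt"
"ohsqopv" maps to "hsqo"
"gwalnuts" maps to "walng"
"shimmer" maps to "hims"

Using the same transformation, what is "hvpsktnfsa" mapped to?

vpsktnh

Each output is the input with this applied: delete the last 3 characters, then move the first character to the end.
"hvpsktnfsa" → "hvpsktn" → "vpsktnh".
(Check on "shimmer": → "shim" → "hims" ✓)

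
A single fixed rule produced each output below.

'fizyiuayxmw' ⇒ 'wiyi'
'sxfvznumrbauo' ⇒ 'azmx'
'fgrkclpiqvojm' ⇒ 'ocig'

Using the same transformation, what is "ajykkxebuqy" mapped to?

The rule is to keep one character in every 3, starting at position 2 (positions 2nd, 5th, 8th, ...), then swap the first and last characters.
Applying both steps to "ajykkxebuqy": "jkby", then "ykbj".

ykbj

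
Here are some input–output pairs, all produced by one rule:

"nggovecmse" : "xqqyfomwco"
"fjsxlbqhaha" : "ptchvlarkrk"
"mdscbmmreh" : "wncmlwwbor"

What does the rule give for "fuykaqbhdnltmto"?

In each case the input is transformed by: shift every letter 10 places forward in the alphabet (wrapping around).
Doing the same to "fuykaqbhdnltmto": "peiukalrnxvdwdy".

peiukalrnxvdwdy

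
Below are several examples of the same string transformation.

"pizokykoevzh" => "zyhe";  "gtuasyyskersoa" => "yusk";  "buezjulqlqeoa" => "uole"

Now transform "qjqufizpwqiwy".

What's happening: keep one character in every 3, starting at position 3 (positions 3rd, 6th, 9th, ...), then sort the characters into reverse alphabetical order.
"qjqufizpwqiwy" → "wwqi".

wwqi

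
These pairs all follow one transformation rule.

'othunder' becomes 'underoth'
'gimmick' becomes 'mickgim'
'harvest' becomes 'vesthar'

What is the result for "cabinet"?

Looking at the pairs, the operation is to move the first 3 characters to the end (rotate left by 3).
So "cabinet" becomes "inetcab".

inetcab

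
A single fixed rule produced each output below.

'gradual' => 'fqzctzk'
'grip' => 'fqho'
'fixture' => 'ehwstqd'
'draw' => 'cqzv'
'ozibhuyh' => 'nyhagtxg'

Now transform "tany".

In each case the input is transformed by: shift every letter 1 place backward in the alphabet (wrapping around).
"tany" → "szmx".

szmx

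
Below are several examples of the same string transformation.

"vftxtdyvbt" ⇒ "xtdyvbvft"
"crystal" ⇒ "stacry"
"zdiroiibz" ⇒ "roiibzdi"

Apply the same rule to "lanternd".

The rule is to delete the last character, then move the first 3 characters to the end (rotate left by 3).
"lanternd" → "ternlan".

ternlan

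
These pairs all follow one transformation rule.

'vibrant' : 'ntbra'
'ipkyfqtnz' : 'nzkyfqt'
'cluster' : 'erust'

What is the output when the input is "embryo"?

yobr

The pattern: delete the first 2 characters, then move the last 2 characters to the front (rotate right by 2).
So "embryo" becomes "yobr".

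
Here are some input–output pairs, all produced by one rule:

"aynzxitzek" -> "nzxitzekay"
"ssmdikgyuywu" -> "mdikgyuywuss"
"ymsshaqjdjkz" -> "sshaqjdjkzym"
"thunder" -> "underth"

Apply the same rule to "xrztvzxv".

Looking at the pairs, the operation is to move the first 2 characters to the end (rotate left by 2).
"xrztvzxv" → "ztvzxvxr".

ztvzxvxr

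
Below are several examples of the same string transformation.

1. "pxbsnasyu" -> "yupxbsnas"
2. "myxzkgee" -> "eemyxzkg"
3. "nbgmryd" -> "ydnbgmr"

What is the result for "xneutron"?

Rule — move the last 2 characters to the front (rotate right by 2).
On "xneutron" that produces "onxneutr".

onxneutr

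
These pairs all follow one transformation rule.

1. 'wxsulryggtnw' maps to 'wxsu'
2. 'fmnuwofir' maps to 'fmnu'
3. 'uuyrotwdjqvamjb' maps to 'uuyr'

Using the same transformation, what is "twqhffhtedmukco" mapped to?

twqh

What's happening: keep only the first 4 characters.
Doing the same to "twqhffhtedmukco": "twqh".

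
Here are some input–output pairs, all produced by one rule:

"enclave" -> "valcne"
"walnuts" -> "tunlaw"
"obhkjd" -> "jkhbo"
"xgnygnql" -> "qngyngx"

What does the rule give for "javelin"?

In each case the input is transformed by: delete the last character, then reverse the string.
Working it through for "javelin": intermediate "javeli", final "ilevaj".

ilevaj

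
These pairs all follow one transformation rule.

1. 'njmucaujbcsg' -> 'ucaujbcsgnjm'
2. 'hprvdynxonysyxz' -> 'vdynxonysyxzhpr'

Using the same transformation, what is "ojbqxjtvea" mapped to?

What's happening: move the first 3 characters to the end (rotate left by 3).
Doing the same to "ojbqxjtvea": "qxjtveaojb".

qxjtveaojb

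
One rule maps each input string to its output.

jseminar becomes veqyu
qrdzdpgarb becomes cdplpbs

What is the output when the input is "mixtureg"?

The transformation: delete the last 3 characters, then shift every letter 12 places forward in the alphabet (wrapping around).
On "mixtureg": the first step gives "mixtu", and the second then gives "yujfg".
(Check on "jseminar": → "jsemi" → "veqyu" ✓)

yujfg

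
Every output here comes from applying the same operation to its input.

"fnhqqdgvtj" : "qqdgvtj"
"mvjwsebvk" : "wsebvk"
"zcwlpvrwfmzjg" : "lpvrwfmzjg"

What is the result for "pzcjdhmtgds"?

The rule is to delete the first 3 characters.
So "pzcjdhmtgds" becomes "jdhmtgds".

jdhmtgds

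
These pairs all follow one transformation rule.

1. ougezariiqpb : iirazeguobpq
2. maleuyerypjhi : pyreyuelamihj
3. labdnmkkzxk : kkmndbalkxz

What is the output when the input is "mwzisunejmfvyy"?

fmjenusizwmyyv

Each output is the input with this applied: reverse the string, then move the first 3 characters to the end (rotate left by 3).
On "mwzisunejmfvyy": the first step gives "yyvfmjenusizwm", and the second then gives "fmjenusizwmyyv".
(Check on "maleuyerypjhi": → "ihjpyreyuelam" → "pyreyuelamihj" ✓)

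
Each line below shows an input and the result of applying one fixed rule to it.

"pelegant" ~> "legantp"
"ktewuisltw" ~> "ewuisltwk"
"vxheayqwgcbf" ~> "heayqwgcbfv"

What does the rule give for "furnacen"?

In each case the input is transformed by: move the first 2 characters to the end (rotate left by 2), then delete the last character.
On "furnacen": the first step gives "rnacenfu", and the second then gives "rnacenf".

rnacenf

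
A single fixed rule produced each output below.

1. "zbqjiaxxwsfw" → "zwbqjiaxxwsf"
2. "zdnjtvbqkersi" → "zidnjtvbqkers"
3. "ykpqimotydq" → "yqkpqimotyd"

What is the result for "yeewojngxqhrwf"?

The transformation: swap the first and last characters, then move the last character to the front.
Starting from "yeewojngxqhrwf": after the first operation, "feewojngxqhrwy"; after the second, "yfeewojngxqhrw".

yfeewojngxqhrw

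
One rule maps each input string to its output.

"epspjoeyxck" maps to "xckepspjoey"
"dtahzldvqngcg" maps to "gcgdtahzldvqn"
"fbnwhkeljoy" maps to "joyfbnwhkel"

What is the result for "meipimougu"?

ugumeipimo

The transformation: move the last 3 characters to the front (rotate right by 3).
Applying that to "meipimougu" gives "ugumeipimo".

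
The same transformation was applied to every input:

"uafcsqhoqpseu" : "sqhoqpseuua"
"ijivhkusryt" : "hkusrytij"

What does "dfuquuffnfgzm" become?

The pattern: move the first 2 characters to the end (rotate left by 2), then delete the first 2 characters.
On "dfuquuffnfgzm" that produces "uuffnfgzmdf".

uuffnfgzmdf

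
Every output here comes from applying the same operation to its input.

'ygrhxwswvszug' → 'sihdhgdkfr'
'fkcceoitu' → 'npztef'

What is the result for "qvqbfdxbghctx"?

In each case the input is transformed by: shift every letter 11 places forward in the alphabet (wrapping around), then delete the first 3 characters.
Applying that to "qvqbfdxbghctx" gives "mqoimrsnei".

mqoimrsnei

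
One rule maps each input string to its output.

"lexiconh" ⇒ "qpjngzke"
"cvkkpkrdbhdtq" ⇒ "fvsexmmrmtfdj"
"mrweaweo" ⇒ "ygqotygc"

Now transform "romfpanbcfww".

hyytqohrcpde

The transformation: shift every letter 2 places forward in the alphabet (wrapping around), then move the last 3 characters to the front (rotate right by 3).
On "romfpanbcfww": the first step gives "tqohrcpdehyy", and the second then gives "hyytqohrcpde".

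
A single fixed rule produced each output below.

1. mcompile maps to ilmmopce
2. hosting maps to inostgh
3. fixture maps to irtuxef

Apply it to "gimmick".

The rule is to sort the characters into alphabetical order, then move the first 2 characters to the end (rotate left by 2).
Starting from "gimmick": after the first operation, "cgiikmm"; after the second, "iikmmcg".

iikmmcg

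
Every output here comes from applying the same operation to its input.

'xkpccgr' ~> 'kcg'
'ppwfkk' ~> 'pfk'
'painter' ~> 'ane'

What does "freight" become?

rih

Rule — keep every other character starting from the second (positions 2nd, 4th, 6th, ...).
So "freight" becomes "rih".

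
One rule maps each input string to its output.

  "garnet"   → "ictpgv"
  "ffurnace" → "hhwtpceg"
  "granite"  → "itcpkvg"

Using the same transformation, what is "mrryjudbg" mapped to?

ottalwfdi

Each output is the input with this applied: shift every letter 2 places forward in the alphabet (wrapping around).
For "mrryjudbg" the result is "ottalwfdi".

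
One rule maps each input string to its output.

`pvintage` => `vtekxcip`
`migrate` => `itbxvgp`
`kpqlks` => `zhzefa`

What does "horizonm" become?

cbwdgxod

Rule — shift every letter 11 places backward in the alphabet (wrapping around), then move the last 2 characters to the front (rotate right by 2).
For "horizonm", step one produces "wdgxodcb"; step two turns that into "cbwdgxod".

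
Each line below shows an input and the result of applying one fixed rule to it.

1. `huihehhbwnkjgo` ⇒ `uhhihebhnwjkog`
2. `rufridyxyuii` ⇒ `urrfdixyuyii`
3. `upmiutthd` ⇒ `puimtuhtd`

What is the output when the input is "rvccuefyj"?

vrcceuyfj

The transformation: swap each adjacent pair of characters (1↔2, 3↔4, ...).
Doing the same to "rvccuefyj": "vrcceuyfj".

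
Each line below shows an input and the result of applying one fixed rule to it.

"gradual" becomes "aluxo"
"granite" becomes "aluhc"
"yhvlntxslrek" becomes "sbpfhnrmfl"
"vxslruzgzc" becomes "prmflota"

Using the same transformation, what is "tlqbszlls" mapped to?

nfkvmtf

What's happening: delete the last 2 characters, then shift every letter 6 places backward in the alphabet (wrapping around).
Starting from "tlqbszlls": after the first operation, "tlqbszl"; after the second, "nfkvmtf".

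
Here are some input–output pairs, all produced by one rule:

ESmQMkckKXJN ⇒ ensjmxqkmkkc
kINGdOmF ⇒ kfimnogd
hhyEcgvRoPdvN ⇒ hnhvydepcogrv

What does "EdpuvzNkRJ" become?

ejdrpkunvz

In each case the input is transformed by: take characters alternately from the front and the back (1st, last, 2nd, 2nd-last, ...), then convert every letter to lowercase.
Applying both steps to "EdpuvzNkRJ": "EJdRpkuNvz", then "ejdrpkunvz".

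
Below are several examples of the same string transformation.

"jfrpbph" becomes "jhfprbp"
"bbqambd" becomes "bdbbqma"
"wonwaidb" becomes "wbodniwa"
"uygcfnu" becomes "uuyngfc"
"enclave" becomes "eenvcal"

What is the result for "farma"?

faamr

What's happening: take characters alternately from the front and the back (1st, last, 2nd, 2nd-last, ...).
For "farma" the result is "faamr".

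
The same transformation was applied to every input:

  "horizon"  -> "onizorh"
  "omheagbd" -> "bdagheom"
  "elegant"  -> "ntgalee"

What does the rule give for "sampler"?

erplams

Rule — reverse the string, then swap each adjacent pair of characters (1↔2, 3↔4, ...).
On "sampler": the first step gives "relpmas", and the second then gives "erplams".
(Check on "horizon": → "noziroh" → "onizorh" ✓)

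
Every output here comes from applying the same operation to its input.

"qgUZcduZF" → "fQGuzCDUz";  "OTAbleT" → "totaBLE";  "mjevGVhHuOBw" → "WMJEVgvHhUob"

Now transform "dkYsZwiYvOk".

KDKySzWIyVo

What's happening: move the last character to the front, then flip the case of every letter.
"dkYsZwiYvOk" → "kdkYsZwiYvO" → "KDKySzWIyVo".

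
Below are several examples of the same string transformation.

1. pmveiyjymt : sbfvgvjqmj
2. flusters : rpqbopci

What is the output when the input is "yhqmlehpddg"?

njibemaadve

The rule is to shift every letter 3 places backward in the alphabet (wrapping around), then move the first 2 characters to the end (rotate left by 2).
Applying both steps to "yhqmlehpddg": "venjibemaad", then "njibemaadve".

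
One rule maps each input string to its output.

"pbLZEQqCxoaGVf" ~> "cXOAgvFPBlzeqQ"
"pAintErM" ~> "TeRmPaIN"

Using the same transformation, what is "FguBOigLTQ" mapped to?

IGltqfGUbo

Rule — swap the front and back halves of the string, then flip the case of every letter.
"FguBOigLTQ" → "igLTQFguBO" → "IGltqfGUbo".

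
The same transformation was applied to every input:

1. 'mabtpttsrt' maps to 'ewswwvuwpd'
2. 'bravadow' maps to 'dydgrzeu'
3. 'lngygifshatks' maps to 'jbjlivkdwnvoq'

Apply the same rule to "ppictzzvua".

In each case the input is transformed by: move the first 2 characters to the end (rotate left by 2), then shift every letter 3 places forward in the alphabet (wrapping around).
Working it through for "ppictzzvua": intermediate "ictzzvuapp", final "lfwccyxdss".

lfwccyxdss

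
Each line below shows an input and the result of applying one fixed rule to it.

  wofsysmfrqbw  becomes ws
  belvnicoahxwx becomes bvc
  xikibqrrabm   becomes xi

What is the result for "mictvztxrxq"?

mt

Rule — keep one character in every 3, starting at position 1 (positions 1st, 4th, 7th, ...), then delete the last 2 characters.
Applying that to "mictvztxrxq" gives "mt".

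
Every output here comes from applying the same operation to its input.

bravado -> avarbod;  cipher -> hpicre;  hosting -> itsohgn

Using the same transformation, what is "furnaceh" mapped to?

canrufhe

What's happening: move the last 2 characters to the front (rotate right by 2), then reverse the string.
Starting from "furnaceh": after the first operation, "ehfurnac"; after the second, "canrufhe".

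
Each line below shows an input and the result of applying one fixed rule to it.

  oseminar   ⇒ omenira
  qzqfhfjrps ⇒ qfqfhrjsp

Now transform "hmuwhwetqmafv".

hwuwhtemqfav

What's happening: swap each adjacent pair of characters (1↔2, 3↔4, ...), then delete the first character.
Applying both steps to "hmuwhwetqmafv": "mhwuwhtemqfav", then "hwuwhtemqfav".
(Check on "qzqfhfjrps": → "zqfqfhrjsp" → "qfqfhrjsp" ✓)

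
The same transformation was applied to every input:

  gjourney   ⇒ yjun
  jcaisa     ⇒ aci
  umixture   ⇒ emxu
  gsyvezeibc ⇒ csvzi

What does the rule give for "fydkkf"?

What's happening: keep every other character starting from the second (positions 2nd, 4th, 6th, ...), then move the last character to the front.
Doing the same to "fydkkf": "fyk".

fyk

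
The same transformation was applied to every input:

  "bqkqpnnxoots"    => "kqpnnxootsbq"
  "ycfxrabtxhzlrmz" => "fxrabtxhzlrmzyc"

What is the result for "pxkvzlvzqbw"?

kvzlvzqbwpx

The rule is to move the first 2 characters to the end (rotate left by 2).
"pxkvzlvzqbw" → "kvzlvzqbwpx".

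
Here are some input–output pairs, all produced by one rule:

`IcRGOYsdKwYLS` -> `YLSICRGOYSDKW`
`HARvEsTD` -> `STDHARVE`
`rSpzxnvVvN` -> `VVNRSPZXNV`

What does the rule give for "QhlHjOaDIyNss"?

Looking at the pairs, the operation is to move the last 3 characters to the front (rotate right by 3), then convert every letter to uppercase.
"QhlHjOaDIyNss" → "NssQhlHjOaDIy" → "NSSQHLHJOADIY".

NSSQHLHJOADIY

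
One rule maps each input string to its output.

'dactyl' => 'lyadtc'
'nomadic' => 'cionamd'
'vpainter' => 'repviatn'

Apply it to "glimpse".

What's happening: move the last 2 characters to the front (rotate right by 2), then swap each adjacent pair of characters (1↔2, 3↔4, ...).
Applying both steps to "glimpse": "seglimp", then "eslgmip".
(Check on "vpainter": → "ervpaint" → "repviatn" ✓)

eslgmip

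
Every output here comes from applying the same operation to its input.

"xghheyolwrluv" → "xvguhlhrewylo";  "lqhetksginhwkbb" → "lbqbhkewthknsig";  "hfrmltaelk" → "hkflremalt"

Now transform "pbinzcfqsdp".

ppbdisnqzfc

The pattern: take characters alternately from the front and the back (1st, last, 2nd, 2nd-last, ...).
Doing the same to "pbinzcfqsdp": "ppbdisnqzfc".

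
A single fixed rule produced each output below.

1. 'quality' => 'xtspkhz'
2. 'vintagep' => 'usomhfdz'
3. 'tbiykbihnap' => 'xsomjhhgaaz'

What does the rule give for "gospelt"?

sronkfd

In each case the input is transformed by: sort the characters into reverse alphabetical order, then shift every letter 1 place backward in the alphabet (wrapping around).
"gospelt" → "tspolge" → "sronkfd".
(Check on "vintagep": → "vtpnigea" → "usomhfdz" ✓)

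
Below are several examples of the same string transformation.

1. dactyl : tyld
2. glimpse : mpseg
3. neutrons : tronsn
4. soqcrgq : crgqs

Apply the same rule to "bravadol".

Rule — move the first 3 characters to the end (rotate left by 3), then delete the last 2 characters.
On "bravadol": the first step gives "vadolbra", and the second then gives "vadolb".

vadolb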